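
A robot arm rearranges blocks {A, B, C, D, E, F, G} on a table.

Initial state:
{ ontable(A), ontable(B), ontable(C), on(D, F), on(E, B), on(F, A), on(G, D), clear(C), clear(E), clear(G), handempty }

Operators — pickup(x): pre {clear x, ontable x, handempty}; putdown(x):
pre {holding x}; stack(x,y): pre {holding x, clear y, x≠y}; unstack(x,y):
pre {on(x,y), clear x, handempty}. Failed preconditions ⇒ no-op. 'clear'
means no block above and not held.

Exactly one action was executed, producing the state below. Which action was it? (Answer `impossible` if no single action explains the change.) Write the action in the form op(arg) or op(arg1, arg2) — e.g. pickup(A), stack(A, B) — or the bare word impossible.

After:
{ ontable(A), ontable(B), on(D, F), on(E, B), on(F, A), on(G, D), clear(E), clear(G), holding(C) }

pickup(C)

target: towers=[A/F/D/G; B/E] holding=C
     unstack(G, D) → towers=[A/F/D; B/E; C] holding=G
     unstack(E, B) → towers=[A/F/D/G; B; C] holding=E
         pickup(C) → towers=[A/F/D/G; B/E] holding=C  ← match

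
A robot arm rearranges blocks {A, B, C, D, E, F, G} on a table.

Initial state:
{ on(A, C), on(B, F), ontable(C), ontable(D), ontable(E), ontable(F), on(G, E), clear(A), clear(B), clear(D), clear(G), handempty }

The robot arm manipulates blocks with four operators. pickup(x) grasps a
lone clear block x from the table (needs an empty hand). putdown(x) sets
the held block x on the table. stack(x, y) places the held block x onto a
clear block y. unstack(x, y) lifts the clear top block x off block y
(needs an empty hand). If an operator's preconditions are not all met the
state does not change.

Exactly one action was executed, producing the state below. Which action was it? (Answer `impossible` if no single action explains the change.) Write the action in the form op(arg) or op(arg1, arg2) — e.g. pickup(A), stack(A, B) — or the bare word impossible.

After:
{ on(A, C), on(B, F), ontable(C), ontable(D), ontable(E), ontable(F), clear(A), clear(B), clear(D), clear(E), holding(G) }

target: towers=[C/A; D; E; F/B] holding=G
     unstack(B, F) → towers=[C/A; D; E/G; F] holding=B
     unstack(G, E) → towers=[C/A; D; E; F/B] holding=G  ← match
         pickup(D) → towers=[C/A; E/G; F/B] holding=D
     unstack(A, C) → towers=[C; D; E/G; F/B] holding=A

unstack(G, E)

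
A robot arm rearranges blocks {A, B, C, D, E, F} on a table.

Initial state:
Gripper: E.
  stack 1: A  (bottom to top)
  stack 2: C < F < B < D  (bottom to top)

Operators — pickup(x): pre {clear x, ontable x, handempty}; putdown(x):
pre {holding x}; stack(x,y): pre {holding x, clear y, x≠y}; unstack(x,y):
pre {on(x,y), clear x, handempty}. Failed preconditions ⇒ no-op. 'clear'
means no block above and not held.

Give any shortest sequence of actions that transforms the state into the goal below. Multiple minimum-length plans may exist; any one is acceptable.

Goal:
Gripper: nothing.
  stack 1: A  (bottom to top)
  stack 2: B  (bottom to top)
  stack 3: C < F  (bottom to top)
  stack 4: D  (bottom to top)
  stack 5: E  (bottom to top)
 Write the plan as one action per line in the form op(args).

step 1 (putdown(E)): towers=[A; C/F/B/D; E] holding=-
step 2 (unstack(D, B)): towers=[A; C/F/B; E] holding=D
step 3 (putdown(D)): towers=[A; C/F/B; D; E] holding=-
step 4 (unstack(B, F)): towers=[A; C/F; D; E] holding=B
step 5 (putdown(B)): towers=[A; B; C/F; D; E] holding=-
goal check: towers=[A; B; C/F; D; E] holding=- — reached (length 5, optimal by BFS)

putdown(E)
unstack(D, B)
putdown(D)
unstack(B, F)
putdown(B)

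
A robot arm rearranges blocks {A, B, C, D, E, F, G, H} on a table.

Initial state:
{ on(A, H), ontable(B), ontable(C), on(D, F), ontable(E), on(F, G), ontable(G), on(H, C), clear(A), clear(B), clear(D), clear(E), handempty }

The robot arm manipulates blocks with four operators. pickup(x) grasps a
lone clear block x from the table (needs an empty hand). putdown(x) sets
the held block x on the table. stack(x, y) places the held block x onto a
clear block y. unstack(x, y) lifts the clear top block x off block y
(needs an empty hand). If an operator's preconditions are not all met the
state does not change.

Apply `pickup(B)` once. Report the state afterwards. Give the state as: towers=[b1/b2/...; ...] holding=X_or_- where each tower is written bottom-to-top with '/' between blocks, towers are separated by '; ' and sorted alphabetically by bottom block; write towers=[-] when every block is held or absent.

towers=[C/H/A; E; G/F/D] holding=B

before: towers=[B; C/H/A; E; G/F/D] holding=-
pre[pickup(B)]: clear(B) ✓, ontable(B) ✓, handempty ✓
all met → apply pickup(B)
after:  towers=[C/H/A; E; G/F/D] holding=B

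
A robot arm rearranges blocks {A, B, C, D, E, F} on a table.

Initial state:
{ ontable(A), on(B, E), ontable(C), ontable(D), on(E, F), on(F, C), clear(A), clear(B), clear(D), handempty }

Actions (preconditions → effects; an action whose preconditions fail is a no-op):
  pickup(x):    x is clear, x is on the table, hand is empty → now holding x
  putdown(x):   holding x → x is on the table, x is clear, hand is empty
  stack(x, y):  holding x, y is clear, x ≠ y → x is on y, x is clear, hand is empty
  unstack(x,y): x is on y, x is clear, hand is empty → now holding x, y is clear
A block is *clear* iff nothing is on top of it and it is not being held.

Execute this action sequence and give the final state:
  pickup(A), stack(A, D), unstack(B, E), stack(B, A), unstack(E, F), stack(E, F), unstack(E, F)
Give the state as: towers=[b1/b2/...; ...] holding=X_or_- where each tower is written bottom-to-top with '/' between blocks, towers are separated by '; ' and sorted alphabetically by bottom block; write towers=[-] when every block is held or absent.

towers=[C/F; D/A/B] holding=E

step 1 (pickup(A)): towers=[C/F/E/B; D] holding=A
step 2 (stack(A, D)): towers=[C/F/E/B; D/A] holding=-
step 3 (unstack(B, E)): towers=[C/F/E; D/A] holding=B
step 4 (stack(B, A)): towers=[C/F/E; D/A/B] holding=-
step 5 (unstack(E, F)): towers=[C/F; D/A/B] holding=E
step 6 (stack(E, F)): towers=[C/F/E; D/A/B] holding=-
step 7 (unstack(E, F)): towers=[C/F; D/A/B] holding=E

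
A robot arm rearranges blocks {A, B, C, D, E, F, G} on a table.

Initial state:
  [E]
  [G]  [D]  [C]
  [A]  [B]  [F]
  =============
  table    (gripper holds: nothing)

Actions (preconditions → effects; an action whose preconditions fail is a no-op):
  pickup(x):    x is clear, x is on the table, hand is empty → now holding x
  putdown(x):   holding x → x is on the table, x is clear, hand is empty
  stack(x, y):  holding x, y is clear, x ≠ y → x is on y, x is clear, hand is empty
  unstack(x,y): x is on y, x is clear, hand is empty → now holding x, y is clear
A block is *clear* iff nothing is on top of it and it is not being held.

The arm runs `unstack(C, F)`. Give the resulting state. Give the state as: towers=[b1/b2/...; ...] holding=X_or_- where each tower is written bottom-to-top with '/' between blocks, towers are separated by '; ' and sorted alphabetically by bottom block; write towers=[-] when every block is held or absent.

towers=[A/G/E; B/D; F] holding=C

before: towers=[A/G/E; B/D; F/C] holding=-
pre[unstack(C, F)]: on(C,F) ✓, clear(C) ✓, handempty ✓
all met → apply unstack(C, F)
after:  towers=[A/G/E; B/D; F] holding=C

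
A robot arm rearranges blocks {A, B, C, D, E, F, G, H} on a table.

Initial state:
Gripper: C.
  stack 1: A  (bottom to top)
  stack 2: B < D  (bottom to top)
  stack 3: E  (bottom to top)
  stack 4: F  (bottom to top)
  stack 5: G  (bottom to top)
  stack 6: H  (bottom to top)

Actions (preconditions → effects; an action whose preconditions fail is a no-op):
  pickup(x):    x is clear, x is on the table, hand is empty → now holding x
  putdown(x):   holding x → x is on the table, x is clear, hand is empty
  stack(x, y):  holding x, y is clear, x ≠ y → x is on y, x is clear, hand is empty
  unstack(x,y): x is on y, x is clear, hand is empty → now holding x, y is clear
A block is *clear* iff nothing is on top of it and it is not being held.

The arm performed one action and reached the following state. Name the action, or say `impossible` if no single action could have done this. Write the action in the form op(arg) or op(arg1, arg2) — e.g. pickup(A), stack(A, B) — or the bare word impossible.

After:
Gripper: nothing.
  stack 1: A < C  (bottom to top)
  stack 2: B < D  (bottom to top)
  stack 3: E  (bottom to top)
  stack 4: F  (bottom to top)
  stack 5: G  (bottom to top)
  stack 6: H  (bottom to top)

stack(C, A)

target: towers=[A/C; B/D; E; F; G; H] holding=-
        putdown(C) → towers=[A; B/D; C; E; F; G; H] holding=-
       stack(C, G) → towers=[A; B/D; E; F; G/C; H] holding=-
       stack(C, A) → towers=[A/C; B/D; E; F; G; H] holding=-  ← match
       stack(C, E) → towers=[A; B/D; E/C; F; G; H] holding=-
       stack(C, H) → towers=[A; B/D; E; F; G; H/C] holding=-
       stack(C, F) → towers=[A; B/D; E; F/C; G; H] holding=-
       stack(C, D) → towers=[A; B/D/C; E; F; G; H] holding=-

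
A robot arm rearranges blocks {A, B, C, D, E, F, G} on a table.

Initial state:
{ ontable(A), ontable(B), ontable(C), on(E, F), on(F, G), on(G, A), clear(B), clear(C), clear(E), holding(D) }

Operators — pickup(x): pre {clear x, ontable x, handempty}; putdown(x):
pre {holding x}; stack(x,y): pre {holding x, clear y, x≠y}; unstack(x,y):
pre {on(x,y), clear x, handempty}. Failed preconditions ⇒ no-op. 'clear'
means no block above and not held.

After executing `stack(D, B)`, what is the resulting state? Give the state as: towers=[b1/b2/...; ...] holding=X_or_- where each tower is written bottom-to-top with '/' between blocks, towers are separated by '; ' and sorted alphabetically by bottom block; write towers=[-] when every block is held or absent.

towers=[A/G/F/E; B/D; C] holding=-

before: towers=[A/G/F/E; B; C] holding=D
pre[stack(D, B)]: holding(D) yes, clear(B) yes, D≠B yes
all met → apply stack(D, B)
after:  towers=[A/G/F/E; B/D; C] holding=-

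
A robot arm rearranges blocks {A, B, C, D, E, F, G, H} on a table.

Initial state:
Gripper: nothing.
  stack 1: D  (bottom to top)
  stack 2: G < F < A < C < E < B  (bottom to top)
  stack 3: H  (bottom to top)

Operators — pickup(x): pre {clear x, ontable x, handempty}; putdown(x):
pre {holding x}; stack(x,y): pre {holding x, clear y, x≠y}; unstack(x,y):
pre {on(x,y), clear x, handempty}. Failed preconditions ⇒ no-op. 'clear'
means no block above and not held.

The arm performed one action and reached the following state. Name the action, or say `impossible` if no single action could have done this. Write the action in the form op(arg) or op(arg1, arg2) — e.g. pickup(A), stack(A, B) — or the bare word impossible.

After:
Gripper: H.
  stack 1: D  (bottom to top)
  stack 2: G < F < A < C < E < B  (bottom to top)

target: towers=[D; G/F/A/C/E/B] holding=H
         pickup(H) → towers=[D; G/F/A/C/E/B] holding=H  ← match
     unstack(B, E) → towers=[D; G/F/A/C/E; H] holding=B
         pickup(D) → towers=[G/F/A/C/E/B; H] holding=D

pickup(H)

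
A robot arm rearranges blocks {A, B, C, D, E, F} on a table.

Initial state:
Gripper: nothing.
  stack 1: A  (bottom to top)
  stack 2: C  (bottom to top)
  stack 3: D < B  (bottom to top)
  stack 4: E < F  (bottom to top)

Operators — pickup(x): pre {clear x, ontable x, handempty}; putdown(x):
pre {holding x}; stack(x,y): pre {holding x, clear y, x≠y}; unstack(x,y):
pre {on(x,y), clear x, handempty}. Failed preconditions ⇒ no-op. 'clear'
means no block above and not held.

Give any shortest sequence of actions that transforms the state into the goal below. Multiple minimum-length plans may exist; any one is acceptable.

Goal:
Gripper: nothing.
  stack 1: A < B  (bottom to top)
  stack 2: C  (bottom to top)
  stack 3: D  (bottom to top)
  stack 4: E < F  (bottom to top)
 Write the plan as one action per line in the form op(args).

step 1 (unstack(B, D)): towers=[A; C; D; E/F] holding=B
step 2 (stack(B, A)): towers=[A/B; C; D; E/F] holding=-
goal check: towers=[A/B; C; D; E/F] holding=- — reached (length 2, optimal by BFS)

unstack(B, D)
stack(B, A)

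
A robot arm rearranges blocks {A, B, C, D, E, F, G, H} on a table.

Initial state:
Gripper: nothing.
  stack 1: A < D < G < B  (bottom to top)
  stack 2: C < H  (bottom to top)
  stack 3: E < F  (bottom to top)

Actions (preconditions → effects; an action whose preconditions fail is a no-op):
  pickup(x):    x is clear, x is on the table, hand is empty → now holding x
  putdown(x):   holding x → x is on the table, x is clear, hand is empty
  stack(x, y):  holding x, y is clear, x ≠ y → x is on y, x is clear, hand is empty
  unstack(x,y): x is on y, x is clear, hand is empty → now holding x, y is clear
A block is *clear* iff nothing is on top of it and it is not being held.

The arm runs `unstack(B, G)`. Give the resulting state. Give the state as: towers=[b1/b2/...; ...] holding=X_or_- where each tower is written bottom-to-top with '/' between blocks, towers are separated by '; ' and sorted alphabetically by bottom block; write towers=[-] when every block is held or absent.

towers=[A/D/G; C/H; E/F] holding=B

before: towers=[A/D/G/B; C/H; E/F] holding=-
pre[unstack(B, G)]: on(B,G) ✓, clear(B) ✓, handempty ✓
all met → apply unstack(B, G)
after:  towers=[A/D/G; C/H; E/F] holding=B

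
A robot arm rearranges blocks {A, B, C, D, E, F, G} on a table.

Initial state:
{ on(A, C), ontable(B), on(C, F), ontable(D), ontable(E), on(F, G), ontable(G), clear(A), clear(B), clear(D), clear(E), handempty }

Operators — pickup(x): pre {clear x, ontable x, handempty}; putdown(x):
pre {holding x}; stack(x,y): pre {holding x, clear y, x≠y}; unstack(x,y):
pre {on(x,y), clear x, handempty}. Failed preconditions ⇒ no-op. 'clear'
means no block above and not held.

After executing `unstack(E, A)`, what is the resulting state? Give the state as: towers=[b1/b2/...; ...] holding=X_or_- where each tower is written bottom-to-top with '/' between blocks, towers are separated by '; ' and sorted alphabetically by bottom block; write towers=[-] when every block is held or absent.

before: towers=[B; D; E; G/F/C/A] holding=-
pre[unstack(E, A)]: on(E,A) fail, clear(E) ok, handempty ok
on(E,A) unmet → unstack(E, A) is a no-op
after:  towers=[B; D; E; G/F/C/A] holding=-

towers=[B; D; E; G/F/C/A] holding=-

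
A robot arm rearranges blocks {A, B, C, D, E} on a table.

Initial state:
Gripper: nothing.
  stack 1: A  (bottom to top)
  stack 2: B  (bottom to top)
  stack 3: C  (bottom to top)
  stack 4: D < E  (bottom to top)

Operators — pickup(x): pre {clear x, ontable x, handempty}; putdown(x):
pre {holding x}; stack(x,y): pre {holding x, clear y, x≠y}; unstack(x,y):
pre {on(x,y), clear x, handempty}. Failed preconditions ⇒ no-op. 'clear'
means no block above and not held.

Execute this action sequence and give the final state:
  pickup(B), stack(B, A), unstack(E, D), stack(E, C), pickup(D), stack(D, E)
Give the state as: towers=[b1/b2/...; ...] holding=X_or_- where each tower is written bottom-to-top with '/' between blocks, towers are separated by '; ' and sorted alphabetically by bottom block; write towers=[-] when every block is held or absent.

step 1 (pickup(B)): towers=[A; C; D/E] holding=B
step 2 (stack(B, A)): towers=[A/B; C; D/E] holding=-
step 3 (unstack(E, D)): towers=[A/B; C; D] holding=E
step 4 (stack(E, C)): towers=[A/B; C/E; D] holding=-
step 5 (pickup(D)): towers=[A/B; C/E] holding=D
step 6 (stack(D, E)): towers=[A/B; C/E/D] holding=-

towers=[A/B; C/E/D] holding=-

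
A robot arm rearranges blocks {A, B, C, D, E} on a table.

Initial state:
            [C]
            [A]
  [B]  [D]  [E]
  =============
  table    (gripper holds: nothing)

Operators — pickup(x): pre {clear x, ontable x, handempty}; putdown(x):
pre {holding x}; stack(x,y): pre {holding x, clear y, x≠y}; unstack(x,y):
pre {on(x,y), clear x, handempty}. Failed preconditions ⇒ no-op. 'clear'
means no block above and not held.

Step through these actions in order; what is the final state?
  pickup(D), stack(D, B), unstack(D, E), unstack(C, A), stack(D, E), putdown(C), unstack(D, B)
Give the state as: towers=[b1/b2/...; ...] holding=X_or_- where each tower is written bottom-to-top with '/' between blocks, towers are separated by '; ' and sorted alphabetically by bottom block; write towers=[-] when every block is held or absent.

step 1 (pickup(D)): towers=[B; E/A/C] holding=D
step 2 (stack(D, B)): towers=[B/D; E/A/C] holding=-
step 3 (unstack(D, E)) [no-op]: towers=[B/D; E/A/C] holding=-
step 4 (unstack(C, A)): towers=[B/D; E/A] holding=C
step 5 (stack(D, E)) [no-op]: towers=[B/D; E/A] holding=C
step 6 (putdown(C)): towers=[B/D; C; E/A] holding=-
step 7 (unstack(D, B)): towers=[B; C; E/A] holding=D

towers=[B; C; E/A] holding=D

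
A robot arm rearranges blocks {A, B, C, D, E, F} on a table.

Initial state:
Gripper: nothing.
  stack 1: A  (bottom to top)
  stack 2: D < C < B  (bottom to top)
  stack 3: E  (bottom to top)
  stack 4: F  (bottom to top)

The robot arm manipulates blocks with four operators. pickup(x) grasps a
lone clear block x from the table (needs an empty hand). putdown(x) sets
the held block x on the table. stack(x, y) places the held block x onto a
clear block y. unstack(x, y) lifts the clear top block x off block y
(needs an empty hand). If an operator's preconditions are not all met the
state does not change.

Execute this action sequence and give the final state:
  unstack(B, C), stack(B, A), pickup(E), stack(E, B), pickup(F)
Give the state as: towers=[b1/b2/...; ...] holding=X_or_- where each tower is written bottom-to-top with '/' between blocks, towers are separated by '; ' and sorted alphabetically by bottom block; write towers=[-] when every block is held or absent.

step 1 (unstack(B, C)): towers=[A; D/C; E; F] holding=B
step 2 (stack(B, A)): towers=[A/B; D/C; E; F] holding=-
step 3 (pickup(E)): towers=[A/B; D/C; F] holding=E
step 4 (stack(E, B)): towers=[A/B/E; D/C; F] holding=-
step 5 (pickup(F)): towers=[A/B/E; D/C] holding=F

towers=[A/B/E; D/C] holding=F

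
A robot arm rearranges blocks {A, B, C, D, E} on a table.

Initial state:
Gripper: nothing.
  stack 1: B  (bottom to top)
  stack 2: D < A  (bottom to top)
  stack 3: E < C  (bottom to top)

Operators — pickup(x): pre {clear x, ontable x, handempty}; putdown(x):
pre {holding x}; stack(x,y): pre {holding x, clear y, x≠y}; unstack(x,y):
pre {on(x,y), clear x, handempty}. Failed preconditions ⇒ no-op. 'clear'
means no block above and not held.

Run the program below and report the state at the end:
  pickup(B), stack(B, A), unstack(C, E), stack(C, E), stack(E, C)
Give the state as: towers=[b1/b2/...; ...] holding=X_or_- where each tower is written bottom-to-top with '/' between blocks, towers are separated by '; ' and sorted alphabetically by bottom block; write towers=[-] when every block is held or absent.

step 1 (pickup(B)): towers=[D/A; E/C] holding=B
step 2 (stack(B, A)): towers=[D/A/B; E/C] holding=-
step 3 (unstack(C, E)): towers=[D/A/B; E] holding=C
step 4 (stack(C, E)): towers=[D/A/B; E/C] holding=-
step 5 (stack(E, C)) [no-op]: towers=[D/A/B; E/C] holding=-

towers=[D/A/B; E/C] holding=-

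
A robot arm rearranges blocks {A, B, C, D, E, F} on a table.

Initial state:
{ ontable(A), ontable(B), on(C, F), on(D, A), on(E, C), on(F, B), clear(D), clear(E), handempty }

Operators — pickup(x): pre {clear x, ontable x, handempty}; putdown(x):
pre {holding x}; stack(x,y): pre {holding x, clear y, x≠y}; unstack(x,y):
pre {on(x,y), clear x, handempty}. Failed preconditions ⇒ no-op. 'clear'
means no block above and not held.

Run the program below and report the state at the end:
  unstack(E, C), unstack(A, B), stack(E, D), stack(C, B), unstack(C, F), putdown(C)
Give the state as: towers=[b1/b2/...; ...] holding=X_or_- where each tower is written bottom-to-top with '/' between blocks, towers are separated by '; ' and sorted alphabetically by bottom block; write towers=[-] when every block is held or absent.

towers=[A/D/E; B/F; C] holding=-

step 1 (unstack(E, C)): towers=[A/D; B/F/C] holding=E
step 2 (unstack(A, B)) [no-op]: towers=[A/D; B/F/C] holding=E
step 3 (stack(E, D)): towers=[A/D/E; B/F/C] holding=-
step 4 (stack(C, B)) [no-op]: towers=[A/D/E; B/F/C] holding=-
step 5 (unstack(C, F)): towers=[A/D/E; B/F] holding=C
step 6 (putdown(C)): towers=[A/D/E; B/F; C] holding=-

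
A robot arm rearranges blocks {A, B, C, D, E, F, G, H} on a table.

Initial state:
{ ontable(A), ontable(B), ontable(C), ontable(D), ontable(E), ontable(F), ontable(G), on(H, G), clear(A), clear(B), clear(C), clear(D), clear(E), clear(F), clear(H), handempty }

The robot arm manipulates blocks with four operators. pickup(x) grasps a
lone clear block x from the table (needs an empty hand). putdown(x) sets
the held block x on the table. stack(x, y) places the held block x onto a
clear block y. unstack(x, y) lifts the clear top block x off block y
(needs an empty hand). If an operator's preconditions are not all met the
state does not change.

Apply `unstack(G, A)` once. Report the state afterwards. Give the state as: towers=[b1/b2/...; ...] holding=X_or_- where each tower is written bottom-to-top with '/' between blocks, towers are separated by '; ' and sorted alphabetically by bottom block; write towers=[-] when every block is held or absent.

towers=[A; B; C; D; E; F; G/H] holding=-

before: towers=[A; B; C; D; E; F; G/H] holding=-
pre[unstack(G, A)]: on(G,A) ✗, clear(G) ✗, handempty ✓
on(G,A), clear(G) unmet → unstack(G, A) is a no-op
after:  towers=[A; B; C; D; E; F; G/H] holding=-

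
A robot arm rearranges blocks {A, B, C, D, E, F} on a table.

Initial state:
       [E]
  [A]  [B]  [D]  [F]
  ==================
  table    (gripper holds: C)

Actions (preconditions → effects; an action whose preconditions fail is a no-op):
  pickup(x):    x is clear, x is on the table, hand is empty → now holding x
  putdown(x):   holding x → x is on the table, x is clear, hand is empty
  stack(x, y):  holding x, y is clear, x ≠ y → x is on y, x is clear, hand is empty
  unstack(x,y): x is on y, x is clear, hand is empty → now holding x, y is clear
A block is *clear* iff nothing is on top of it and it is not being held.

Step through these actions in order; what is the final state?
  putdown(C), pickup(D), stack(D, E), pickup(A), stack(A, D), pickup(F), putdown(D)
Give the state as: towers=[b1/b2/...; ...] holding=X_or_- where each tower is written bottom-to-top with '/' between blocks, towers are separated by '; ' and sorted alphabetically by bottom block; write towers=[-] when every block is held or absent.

towers=[B/E/D/A; C] holding=F

step 1 (putdown(C)): towers=[A; B/E; C; D; F] holding=-
step 2 (pickup(D)): towers=[A; B/E; C; F] holding=D
step 3 (stack(D, E)): towers=[A; B/E/D; C; F] holding=-
step 4 (pickup(A)): towers=[B/E/D; C; F] holding=A
step 5 (stack(A, D)): towers=[B/E/D/A; C; F] holding=-
step 6 (pickup(F)): towers=[B/E/D/A; C] holding=F
step 7 (putdown(D)) [no-op]: towers=[B/E/D/A; C] holding=F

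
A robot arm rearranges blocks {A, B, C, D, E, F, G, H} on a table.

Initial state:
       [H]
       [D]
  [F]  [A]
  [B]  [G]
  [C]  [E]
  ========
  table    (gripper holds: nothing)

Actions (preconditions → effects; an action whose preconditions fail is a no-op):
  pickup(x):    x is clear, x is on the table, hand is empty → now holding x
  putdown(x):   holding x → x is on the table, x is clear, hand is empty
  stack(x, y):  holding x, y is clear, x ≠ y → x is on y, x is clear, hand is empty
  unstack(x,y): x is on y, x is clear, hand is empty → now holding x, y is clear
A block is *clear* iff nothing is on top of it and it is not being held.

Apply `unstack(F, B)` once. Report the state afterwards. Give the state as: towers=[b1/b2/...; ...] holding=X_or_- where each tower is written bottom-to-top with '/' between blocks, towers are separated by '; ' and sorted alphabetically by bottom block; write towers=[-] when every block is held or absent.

towers=[C/B; E/G/A/D/H] holding=F

before: towers=[C/B/F; E/G/A/D/H] holding=-
pre[unstack(F, B)]: on(F,B) yes, clear(F) yes, handempty yes
all met → apply unstack(F, B)
after:  towers=[C/B; E/G/A/D/H] holding=F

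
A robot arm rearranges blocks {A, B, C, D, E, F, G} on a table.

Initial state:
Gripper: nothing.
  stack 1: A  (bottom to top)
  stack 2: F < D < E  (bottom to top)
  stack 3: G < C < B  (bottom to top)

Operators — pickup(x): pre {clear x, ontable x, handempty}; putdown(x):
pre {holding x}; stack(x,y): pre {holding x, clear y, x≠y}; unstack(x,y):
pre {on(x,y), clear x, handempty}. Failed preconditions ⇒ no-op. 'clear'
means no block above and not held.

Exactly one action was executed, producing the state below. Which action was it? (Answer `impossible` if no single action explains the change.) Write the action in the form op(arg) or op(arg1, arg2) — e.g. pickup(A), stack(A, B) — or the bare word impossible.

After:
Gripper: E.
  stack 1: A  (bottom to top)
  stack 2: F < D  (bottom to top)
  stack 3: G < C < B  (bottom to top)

unstack(E, D)

target: towers=[A; F/D; G/C/B] holding=E
     unstack(B, C) → towers=[A; F/D/E; G/C] holding=B
         pickup(A) → towers=[F/D/E; G/C/B] holding=A
     unstack(E, D) → towers=[A; F/D; G/C/B] holding=E  ← match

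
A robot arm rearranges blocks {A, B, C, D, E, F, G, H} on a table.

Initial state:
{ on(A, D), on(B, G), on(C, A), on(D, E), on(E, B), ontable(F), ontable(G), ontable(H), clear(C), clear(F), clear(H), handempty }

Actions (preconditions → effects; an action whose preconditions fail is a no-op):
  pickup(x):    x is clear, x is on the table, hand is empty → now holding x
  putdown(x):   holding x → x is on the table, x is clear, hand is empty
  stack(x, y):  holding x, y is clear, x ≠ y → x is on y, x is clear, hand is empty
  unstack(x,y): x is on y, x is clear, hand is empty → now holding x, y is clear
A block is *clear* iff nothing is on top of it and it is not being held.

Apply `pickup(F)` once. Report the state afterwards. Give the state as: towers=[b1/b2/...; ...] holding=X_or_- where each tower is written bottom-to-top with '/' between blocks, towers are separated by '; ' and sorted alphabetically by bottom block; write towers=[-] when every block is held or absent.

towers=[G/B/E/D/A/C; H] holding=F

before: towers=[F; G/B/E/D/A/C; H] holding=-
pre[pickup(F)]: clear(F) ok, ontable(F) ok, handempty ok
all met → apply pickup(F)
after:  towers=[G/B/E/D/A/C; H] holding=F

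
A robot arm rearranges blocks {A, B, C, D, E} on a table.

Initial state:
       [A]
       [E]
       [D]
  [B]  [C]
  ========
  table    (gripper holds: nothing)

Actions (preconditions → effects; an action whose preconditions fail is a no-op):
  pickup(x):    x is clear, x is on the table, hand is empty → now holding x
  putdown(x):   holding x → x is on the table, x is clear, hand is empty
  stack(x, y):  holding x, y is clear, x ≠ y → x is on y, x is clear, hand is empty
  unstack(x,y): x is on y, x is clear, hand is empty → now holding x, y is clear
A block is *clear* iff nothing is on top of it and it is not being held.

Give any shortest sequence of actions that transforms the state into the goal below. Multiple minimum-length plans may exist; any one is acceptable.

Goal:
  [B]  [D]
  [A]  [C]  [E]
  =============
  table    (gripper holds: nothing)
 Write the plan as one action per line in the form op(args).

unstack(A, E)
putdown(A)
pickup(B)
stack(B, A)
unstack(E, D)
putdown(E)

step 1 (unstack(A, E)): towers=[B; C/D/E] holding=A
step 2 (putdown(A)): towers=[A; B; C/D/E] holding=-
step 3 (pickup(B)): towers=[A; C/D/E] holding=B
step 4 (stack(B, A)): towers=[A/B; C/D/E] holding=-
step 5 (unstack(E, D)): towers=[A/B; C/D] holding=E
step 6 (putdown(E)): towers=[A/B; C/D; E] holding=-
goal check: towers=[A/B; C/D; E] holding=- — reached (length 6, optimal by BFS)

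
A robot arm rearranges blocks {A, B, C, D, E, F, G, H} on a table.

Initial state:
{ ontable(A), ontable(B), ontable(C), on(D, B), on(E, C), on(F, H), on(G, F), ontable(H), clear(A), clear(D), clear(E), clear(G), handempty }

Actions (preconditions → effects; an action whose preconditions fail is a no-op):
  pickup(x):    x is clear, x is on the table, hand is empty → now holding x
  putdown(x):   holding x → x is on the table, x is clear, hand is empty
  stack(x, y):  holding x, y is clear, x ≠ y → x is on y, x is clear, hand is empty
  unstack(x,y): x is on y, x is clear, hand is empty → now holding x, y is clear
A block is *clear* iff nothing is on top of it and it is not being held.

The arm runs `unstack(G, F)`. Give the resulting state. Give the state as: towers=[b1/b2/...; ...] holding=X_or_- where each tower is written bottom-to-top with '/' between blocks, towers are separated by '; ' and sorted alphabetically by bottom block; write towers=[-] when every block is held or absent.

towers=[A; B/D; C/E; H/F] holding=G

before: towers=[A; B/D; C/E; H/F/G] holding=-
pre[unstack(G, F)]: on(G,F) yes, clear(G) yes, handempty yes
all met → apply unstack(G, F)
after:  towers=[A; B/D; C/E; H/F] holding=G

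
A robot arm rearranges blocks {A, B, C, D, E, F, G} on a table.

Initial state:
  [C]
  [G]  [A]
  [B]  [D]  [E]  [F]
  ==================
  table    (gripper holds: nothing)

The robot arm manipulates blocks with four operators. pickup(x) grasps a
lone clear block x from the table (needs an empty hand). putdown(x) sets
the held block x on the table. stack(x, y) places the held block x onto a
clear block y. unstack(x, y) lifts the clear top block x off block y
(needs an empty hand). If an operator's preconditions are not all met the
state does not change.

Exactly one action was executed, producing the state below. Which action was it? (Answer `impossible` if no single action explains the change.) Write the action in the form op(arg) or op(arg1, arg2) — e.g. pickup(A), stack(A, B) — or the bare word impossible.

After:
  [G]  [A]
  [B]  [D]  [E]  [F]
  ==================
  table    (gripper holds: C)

target: towers=[B/G; D/A; E; F] holding=C
         pickup(F) → towers=[B/G/C; D/A; E] holding=F
     unstack(A, D) → towers=[B/G/C; D; E; F] holding=A
         pickup(E) → towers=[B/G/C; D/A; F] holding=E
     unstack(C, G) → towers=[B/G; D/A; E; F] holding=C  ← match

unstack(C, G)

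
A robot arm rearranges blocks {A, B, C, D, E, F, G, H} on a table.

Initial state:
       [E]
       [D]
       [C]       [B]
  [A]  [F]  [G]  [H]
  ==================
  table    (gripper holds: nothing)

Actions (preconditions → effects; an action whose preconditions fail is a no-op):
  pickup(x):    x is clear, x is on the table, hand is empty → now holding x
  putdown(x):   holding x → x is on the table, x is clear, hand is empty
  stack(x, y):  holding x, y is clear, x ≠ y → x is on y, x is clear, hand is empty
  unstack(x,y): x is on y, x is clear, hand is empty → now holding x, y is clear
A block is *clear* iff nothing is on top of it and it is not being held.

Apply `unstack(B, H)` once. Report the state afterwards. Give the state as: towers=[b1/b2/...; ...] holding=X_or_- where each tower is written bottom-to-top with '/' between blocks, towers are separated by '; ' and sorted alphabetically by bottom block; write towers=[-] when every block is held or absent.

towers=[A; F/C/D/E; G; H] holding=B

before: towers=[A; F/C/D/E; G; H/B] holding=-
pre[unstack(B, H)]: on(B,H) ✓, clear(B) ✓, handempty ✓
all met → apply unstack(B, H)
after:  towers=[A; F/C/D/E; G; H] holding=B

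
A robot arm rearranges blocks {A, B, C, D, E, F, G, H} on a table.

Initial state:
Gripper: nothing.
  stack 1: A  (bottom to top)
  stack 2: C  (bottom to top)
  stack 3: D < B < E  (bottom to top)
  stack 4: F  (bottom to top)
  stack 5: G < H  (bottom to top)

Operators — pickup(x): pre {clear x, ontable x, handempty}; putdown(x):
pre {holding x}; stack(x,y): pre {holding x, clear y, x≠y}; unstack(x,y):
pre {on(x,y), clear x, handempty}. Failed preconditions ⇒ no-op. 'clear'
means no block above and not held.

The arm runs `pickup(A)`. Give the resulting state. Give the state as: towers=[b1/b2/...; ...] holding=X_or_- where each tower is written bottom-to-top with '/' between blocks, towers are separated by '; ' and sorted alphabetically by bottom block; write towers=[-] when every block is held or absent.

before: towers=[A; C; D/B/E; F; G/H] holding=-
pre[pickup(A)]: clear(A) ✓, ontable(A) ✓, handempty ✓
all met → apply pickup(A)
after:  towers=[C; D/B/E; F; G/H] holding=A

towers=[C; D/B/E; F; G/H] holding=A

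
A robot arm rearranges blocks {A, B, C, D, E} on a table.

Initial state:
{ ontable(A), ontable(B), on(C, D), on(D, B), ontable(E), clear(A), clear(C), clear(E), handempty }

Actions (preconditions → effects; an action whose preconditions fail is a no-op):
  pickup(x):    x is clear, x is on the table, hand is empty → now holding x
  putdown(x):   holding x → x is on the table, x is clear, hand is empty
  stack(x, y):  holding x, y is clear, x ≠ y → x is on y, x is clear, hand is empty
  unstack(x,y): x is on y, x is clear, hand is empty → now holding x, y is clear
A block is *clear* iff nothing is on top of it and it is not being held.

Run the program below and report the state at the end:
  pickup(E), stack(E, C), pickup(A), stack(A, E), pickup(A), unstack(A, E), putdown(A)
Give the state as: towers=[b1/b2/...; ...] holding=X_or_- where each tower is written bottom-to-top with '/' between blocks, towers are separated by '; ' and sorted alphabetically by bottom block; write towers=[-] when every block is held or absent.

towers=[A; B/D/C/E] holding=-

step 1 (pickup(E)): towers=[A; B/D/C] holding=E
step 2 (stack(E, C)): towers=[A; B/D/C/E] holding=-
step 3 (pickup(A)): towers=[B/D/C/E] holding=A
step 4 (stack(A, E)): towers=[B/D/C/E/A] holding=-
step 5 (pickup(A)) [no-op]: towers=[B/D/C/E/A] holding=-
step 6 (unstack(A, E)): towers=[B/D/C/E] holding=A
step 7 (putdown(A)): towers=[A; B/D/C/E] holding=-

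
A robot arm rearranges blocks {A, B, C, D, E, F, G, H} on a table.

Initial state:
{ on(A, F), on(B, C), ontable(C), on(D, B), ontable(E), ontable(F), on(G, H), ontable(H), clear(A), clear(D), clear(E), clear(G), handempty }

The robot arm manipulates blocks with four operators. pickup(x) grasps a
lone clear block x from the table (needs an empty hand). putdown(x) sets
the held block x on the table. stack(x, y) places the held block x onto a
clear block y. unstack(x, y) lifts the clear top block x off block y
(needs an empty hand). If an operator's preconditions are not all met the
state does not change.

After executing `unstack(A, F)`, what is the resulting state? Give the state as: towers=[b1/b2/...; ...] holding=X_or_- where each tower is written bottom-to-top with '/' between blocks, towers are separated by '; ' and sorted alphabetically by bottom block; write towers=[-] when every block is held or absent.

towers=[C/B/D; E; F; H/G] holding=A

before: towers=[C/B/D; E; F/A; H/G] holding=-
pre[unstack(A, F)]: on(A,F) ✓, clear(A) ✓, handempty ✓
all met → apply unstack(A, F)
after:  towers=[C/B/D; E; F; H/G] holding=A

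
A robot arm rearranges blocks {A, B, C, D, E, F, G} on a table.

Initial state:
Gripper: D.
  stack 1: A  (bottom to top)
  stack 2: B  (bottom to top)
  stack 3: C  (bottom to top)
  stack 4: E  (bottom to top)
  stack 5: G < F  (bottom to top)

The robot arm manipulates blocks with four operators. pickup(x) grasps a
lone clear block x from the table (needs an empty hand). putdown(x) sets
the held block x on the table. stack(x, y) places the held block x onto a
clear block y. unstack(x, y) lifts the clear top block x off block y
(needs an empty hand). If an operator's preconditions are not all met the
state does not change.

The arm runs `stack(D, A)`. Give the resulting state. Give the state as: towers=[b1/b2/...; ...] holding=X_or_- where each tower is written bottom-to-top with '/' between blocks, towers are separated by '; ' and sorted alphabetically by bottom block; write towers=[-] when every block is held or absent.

towers=[A/D; B; C; E; G/F] holding=-

before: towers=[A; B; C; E; G/F] holding=D
pre[stack(D, A)]: holding(D) yes, clear(A) yes, D≠A yes
all met → apply stack(D, A)
after:  towers=[A/D; B; C; E; G/F] holding=-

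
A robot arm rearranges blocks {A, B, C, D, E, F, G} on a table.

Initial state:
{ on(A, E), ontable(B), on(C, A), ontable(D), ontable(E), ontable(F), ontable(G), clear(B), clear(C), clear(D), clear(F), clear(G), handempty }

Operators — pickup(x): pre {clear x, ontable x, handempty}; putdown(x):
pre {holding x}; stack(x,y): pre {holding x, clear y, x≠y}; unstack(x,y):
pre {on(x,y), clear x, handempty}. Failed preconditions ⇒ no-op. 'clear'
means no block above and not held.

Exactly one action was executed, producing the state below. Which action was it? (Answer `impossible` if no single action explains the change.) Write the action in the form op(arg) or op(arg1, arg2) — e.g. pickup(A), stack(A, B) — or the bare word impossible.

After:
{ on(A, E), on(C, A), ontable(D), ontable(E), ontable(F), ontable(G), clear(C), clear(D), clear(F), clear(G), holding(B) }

target: towers=[D; E/A/C; F; G] holding=B
         pickup(B) → towers=[D; E/A/C; F; G] holding=B  ← match
         pickup(F) → towers=[B; D; E/A/C; G] holding=F
         pickup(G) → towers=[B; D; E/A/C; F] holding=G
         pickup(D) → towers=[B; E/A/C; F; G] holding=D
     unstack(C, A) → towers=[B; D; E/A; F; G] holding=C

pickup(B)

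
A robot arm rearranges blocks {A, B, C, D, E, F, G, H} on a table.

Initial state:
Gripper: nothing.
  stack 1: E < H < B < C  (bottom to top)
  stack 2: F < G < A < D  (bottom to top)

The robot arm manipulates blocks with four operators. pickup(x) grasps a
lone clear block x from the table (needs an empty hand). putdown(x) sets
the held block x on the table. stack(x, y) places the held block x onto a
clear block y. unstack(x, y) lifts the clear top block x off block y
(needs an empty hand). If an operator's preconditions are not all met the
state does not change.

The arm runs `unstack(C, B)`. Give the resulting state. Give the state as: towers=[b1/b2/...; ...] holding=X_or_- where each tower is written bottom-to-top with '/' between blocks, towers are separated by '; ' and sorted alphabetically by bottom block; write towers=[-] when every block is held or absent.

before: towers=[E/H/B/C; F/G/A/D] holding=-
pre[unstack(C, B)]: on(C,B) yes, clear(C) yes, handempty yes
all met → apply unstack(C, B)
after:  towers=[E/H/B; F/G/A/D] holding=C

towers=[E/H/B; F/G/A/D] holding=C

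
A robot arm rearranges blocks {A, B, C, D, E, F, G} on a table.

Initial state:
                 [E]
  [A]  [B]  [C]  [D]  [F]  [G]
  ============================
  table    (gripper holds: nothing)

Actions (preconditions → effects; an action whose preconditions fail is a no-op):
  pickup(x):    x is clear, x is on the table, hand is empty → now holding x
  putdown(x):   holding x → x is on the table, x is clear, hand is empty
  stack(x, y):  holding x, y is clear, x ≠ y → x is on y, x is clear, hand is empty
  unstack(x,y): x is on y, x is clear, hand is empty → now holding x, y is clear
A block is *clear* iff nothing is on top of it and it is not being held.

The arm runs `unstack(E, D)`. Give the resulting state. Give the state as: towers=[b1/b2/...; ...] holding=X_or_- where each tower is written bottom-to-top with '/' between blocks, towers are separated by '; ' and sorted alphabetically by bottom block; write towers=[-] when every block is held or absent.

towers=[A; B; C; D; F; G] holding=E

before: towers=[A; B; C; D/E; F; G] holding=-
pre[unstack(E, D)]: on(E,D) ok, clear(E) ok, handempty ok
all met → apply unstack(E, D)
after:  towers=[A; B; C; D; F; G] holding=E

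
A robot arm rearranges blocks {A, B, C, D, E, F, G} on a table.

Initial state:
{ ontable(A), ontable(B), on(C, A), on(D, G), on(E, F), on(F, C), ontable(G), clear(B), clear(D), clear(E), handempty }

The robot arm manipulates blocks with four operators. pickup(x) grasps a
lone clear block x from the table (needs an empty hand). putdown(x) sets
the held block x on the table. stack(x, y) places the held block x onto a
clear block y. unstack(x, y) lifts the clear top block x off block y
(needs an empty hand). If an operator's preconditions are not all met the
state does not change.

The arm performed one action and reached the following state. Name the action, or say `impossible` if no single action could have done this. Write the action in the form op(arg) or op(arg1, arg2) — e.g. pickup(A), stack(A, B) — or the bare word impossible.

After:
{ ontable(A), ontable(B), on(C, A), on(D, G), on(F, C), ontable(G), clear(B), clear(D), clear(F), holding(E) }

target: towers=[A/C/F; B; G/D] holding=E
         pickup(B) → towers=[A/C/F/E; G/D] holding=B
     unstack(D, G) → towers=[A/C/F/E; B; G] holding=D
     unstack(E, F) → towers=[A/C/F; B; G/D] holding=E  ← match

unstack(E, F)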